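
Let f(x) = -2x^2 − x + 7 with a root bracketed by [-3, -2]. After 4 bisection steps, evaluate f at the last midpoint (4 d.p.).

-0.3828

midpoint -2.5: f = -3 < 0 → [-2.5, -2]
midpoint -2.25: f = -0.875 < 0 → [-2.25, -2]
midpoint -2.125: f = 0.09375 > 0 → [-2.25, -2.125]
midpoint -2.1875: f = -0.3828 < 0 → [-2.1875, -2.125]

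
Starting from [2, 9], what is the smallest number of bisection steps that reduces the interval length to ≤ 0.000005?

Width after n steps is 7/2^n. Need 2^n ≥ 7/0.000005 = 1400000.
2^20 = 1048576 < 1400000 ≤ 2^21 = 2097152, so n = 21.

21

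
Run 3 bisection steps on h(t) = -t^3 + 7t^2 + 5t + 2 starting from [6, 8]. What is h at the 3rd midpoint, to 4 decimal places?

-4.2969

t = 7 gives h = 37, positive; keep [7, 8]
t = 7.5 gives h = 11.375, positive; keep [7.5, 8]
t = 7.75 gives h = -4.296875, negative; keep [7.5, 7.75]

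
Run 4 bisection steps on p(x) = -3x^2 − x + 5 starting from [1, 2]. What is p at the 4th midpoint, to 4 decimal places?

midpoint 1.5: p = -3.25 < 0 → [1, 1.5]
midpoint 1.25: p = -0.9375 < 0 → [1, 1.25]
midpoint 1.125: p = 0.078125 > 0 → [1.125, 1.25]
midpoint 1.1875: p = -0.418 < 0 → [1.125, 1.1875]

-0.4180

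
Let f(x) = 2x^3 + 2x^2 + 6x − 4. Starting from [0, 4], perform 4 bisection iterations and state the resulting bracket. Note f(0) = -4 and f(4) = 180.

midpoint 2: f = 32 > 0 → [0, 2]
midpoint 1: f = 6 > 0 → [0, 1]
midpoint 0.5: f = -0.25 < 0 → [0.5, 1]
midpoint 0.75: f = 2.4688 > 0 → [0.5, 0.75]

[0.5, 0.75]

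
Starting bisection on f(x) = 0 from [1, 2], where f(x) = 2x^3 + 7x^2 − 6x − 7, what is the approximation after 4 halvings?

1.1875

x = 1.5 gives f = 6.5, positive; keep [1, 1.5]
x = 1.25 gives f = 0.34375, positive; keep [1, 1.25]
x = 1.125 gives f = -2.042969, negative; keep [1.125, 1.25]
x = 1.1875 gives f = -0.9048, negative; keep [1.1875, 1.25]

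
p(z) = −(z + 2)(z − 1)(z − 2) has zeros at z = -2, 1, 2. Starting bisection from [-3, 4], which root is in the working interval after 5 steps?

m = 0.5, p(m) = -1.875 (−); new bracket [-3, 0.5]
m = -1.25, p(m) = -5.484375 (−); new bracket [-3, -1.25]
m = -2.125, p(m) = 1.611328 (+); new bracket [-2.125, -1.25]
m = -1.6875, p(m) = -3.0969 (−); new bracket [-2.125, -1.6875]
m = -1.90625, p(m) = -1.0643 (−); new bracket [-2.125, -1.90625]

-2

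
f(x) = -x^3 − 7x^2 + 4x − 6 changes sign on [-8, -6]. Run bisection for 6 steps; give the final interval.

[-7.65625, -7.625]

x = -7 gives f = -34, negative; keep [-8, -7]
x = -7.5 gives f = -7.875, negative; keep [-8, -7.5]
x = -7.75 gives f = 8.046875, positive; keep [-7.75, -7.5]
x = -7.625 gives f = -0.1621, negative; keep [-7.75, -7.625]
x = -7.6875 gives f = 3.8796, positive; keep [-7.6875, -7.625]
x = -7.65625 gives f = 1.8432, positive; keep [-7.65625, -7.625]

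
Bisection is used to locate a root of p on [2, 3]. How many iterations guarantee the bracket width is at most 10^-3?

10

Width after n steps is 1/2^n. Need 2^n ≥ 1/10^-3 = 1000.
2^9 = 512 < 1000 ≤ 2^10 = 1024, so n = 10.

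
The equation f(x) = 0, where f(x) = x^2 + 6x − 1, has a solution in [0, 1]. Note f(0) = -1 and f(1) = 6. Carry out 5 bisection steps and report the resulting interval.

[0.15625, 0.1875]

x = 0.5 gives f = 2.25, positive; keep [0, 0.5]
x = 0.25 gives f = 0.5625, positive; keep [0, 0.25]
x = 0.125 gives f = -0.234375, negative; keep [0.125, 0.25]
x = 0.1875 gives f = 0.1602, positive; keep [0.125, 0.1875]
x = 0.15625 gives f = -0.0381, negative; keep [0.15625, 0.1875]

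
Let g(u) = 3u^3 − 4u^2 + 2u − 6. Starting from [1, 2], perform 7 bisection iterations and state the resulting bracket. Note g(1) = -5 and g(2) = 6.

m = 1.5, g(m) = -1.875 (−); new bracket [1.5, 2]
m = 1.75, g(m) = 1.328125 (+); new bracket [1.5, 1.75]
m = 1.625, g(m) = -0.439453 (−); new bracket [1.625, 1.75]
m = 1.6875, g(m) = 0.4006 (+); new bracket [1.625, 1.6875]
m = 1.65625, g(m) = -0.0301 (−); new bracket [1.65625, 1.6875]
m = 1.671875, g(m) = 0.1826 (+); new bracket [1.65625, 1.671875]
m = 1.6640625, g(m) = 0.0756 (+); new bracket [1.65625, 1.6640625]

[1.65625, 1.6640625]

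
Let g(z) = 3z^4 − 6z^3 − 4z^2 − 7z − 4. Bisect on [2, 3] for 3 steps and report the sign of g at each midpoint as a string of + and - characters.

m = 2.5, g(m) = -23.0625 (−); new bracket [2.5, 3]
m = 2.75, g(m) = -6.707031 (−); new bracket [2.75, 3]
m = 2.875, g(m) = 5.192139 (+); new bracket [2.75, 2.875]

--+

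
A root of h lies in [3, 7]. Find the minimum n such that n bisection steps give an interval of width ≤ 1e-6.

22

Width after n steps is 4/2^n. Need 2^n ≥ 4/1e-6 = 4000000.
2^21 = 2097152 < 4000000 ≤ 2^22 = 4194304, so n = 22.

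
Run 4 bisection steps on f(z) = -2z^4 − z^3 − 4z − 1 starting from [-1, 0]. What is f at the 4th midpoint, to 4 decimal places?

z = -0.5 gives f = 1, positive; keep [-0.5, 0]
z = -0.25 gives f = 0.007812, positive; keep [-0.25, 0]
z = -0.125 gives f = -0.498535, negative; keep [-0.25, -0.125]
z = -0.1875 gives f = -0.2459, negative; keep [-0.25, -0.1875]

-0.2459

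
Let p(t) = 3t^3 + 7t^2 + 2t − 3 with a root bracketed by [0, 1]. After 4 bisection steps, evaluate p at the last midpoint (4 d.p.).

-0.5339

t = 0.5 gives p = 0.125, positive; keep [0, 0.5]
t = 0.25 gives p = -2.015625, negative; keep [0.25, 0.5]
t = 0.375 gives p = -1.107422, negative; keep [0.375, 0.5]
t = 0.4375 gives p = -0.5339, negative; keep [0.4375, 0.5]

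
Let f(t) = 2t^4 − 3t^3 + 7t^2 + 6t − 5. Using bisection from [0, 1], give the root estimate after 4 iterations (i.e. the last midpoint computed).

midpoint 0.5: f = -0.5 < 0 → [0.5, 1]
midpoint 0.75: f = 2.804688 > 0 → [0.5, 0.75]
midpoint 0.625: f = 1.057129 > 0 → [0.5, 0.625]
midpoint 0.5625: f = 0.2561 > 0 → [0.5, 0.5625]

0.5625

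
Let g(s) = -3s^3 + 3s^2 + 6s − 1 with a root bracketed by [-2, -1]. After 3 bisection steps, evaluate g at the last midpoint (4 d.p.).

0.3184

midpoint -1.5: g = 6.875 > 0 → [-1.5, -1]
midpoint -1.25: g = 2.046875 > 0 → [-1.25, -1]
midpoint -1.125: g = 0.318359 > 0 → [-1.125, -1]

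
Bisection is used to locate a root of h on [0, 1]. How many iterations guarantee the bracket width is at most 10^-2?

Width after n steps is 1/2^n. Need 2^n ≥ 1/10^-2 = 100.
2^6 = 64 < 100 ≤ 2^7 = 128, so n = 7.

7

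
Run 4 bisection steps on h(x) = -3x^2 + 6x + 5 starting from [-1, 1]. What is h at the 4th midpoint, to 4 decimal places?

0.0781

m = 0, h(m) = 5 (+); new bracket [-1, 0]
m = -0.5, h(m) = 1.25 (+); new bracket [-1, -0.5]
m = -0.75, h(m) = -1.1875 (−); new bracket [-0.75, -0.5]
m = -0.625, h(m) = 0.0781 (+); new bracket [-0.75, -0.625]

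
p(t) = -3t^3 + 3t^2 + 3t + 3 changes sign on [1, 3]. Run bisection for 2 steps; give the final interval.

midpoint 2: p = -3 < 0 → [1, 2]
midpoint 1.5: p = 4.125 > 0 → [1.5, 2]

[1.5, 2]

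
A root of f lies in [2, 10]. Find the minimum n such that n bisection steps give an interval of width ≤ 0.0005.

14

Width after n steps is 8/2^n. Need 2^n ≥ 8/0.0005 = 16000.
2^13 = 8192 < 16000 ≤ 2^14 = 16384, so n = 14.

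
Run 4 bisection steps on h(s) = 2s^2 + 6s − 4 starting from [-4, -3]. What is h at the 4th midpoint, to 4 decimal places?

midpoint -3.5: h = -0.5 < 0 → [-4, -3.5]
midpoint -3.75: h = 1.625 > 0 → [-3.75, -3.5]
midpoint -3.625: h = 0.53125 > 0 → [-3.625, -3.5]
midpoint -3.5625: h = 0.0078 > 0 → [-3.5625, -3.5]

0.0078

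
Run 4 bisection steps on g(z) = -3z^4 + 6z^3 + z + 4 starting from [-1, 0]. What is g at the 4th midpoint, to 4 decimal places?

m = -0.5, g(m) = 2.5625 (+); new bracket [-1, -0.5]
m = -0.75, g(m) = -0.230469 (−); new bracket [-0.75, -0.5]
m = -0.625, g(m) = 1.452393 (+); new bracket [-0.75, -0.625]
m = -0.6875, g(m) = 0.6926 (+); new bracket [-0.75, -0.6875]

0.6926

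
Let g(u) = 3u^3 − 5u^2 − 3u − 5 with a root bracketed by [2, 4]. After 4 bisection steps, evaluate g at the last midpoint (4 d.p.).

g(3) = 22 > 0, so the root lies in [2, 3]
g(2.5) = 3.125 > 0, so the root lies in [2, 2.5]
g(2.25) = -2.890625 < 0, so the root lies in [2.25, 2.5]
g(2.375) = -0.1387 < 0, so the root lies in [2.375, 2.5]

-0.1387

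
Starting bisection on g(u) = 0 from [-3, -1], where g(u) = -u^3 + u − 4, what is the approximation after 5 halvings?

g(-2) = 2 > 0, so the root lies in [-2, -1]
g(-1.5) = -2.125 < 0, so the root lies in [-2, -1.5]
g(-1.75) = -0.390625 < 0, so the root lies in [-2, -1.75]
g(-1.875) = 0.7168 > 0, so the root lies in [-1.875, -1.75]
g(-1.8125) = 0.1418 > 0, so the root lies in [-1.8125, -1.75]

-1.8125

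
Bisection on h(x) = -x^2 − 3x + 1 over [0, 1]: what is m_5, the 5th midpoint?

h(0.5) = -0.75 < 0, so the root lies in [0, 0.5]
h(0.25) = 0.1875 > 0, so the root lies in [0.25, 0.5]
h(0.375) = -0.265625 < 0, so the root lies in [0.25, 0.375]
h(0.3125) = -0.0352 < 0, so the root lies in [0.25, 0.3125]
h(0.28125) = 0.0771 > 0, so the root lies in [0.28125, 0.3125]

0.28125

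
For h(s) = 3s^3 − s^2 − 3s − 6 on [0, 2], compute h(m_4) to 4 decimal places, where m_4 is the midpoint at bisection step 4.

m = 1, h(m) = -7 (−); new bracket [1, 2]
m = 1.5, h(m) = -2.625 (−); new bracket [1.5, 2]
m = 1.75, h(m) = 1.765625 (+); new bracket [1.5, 1.75]
m = 1.625, h(m) = -0.6426 (−); new bracket [1.625, 1.75]

-0.6426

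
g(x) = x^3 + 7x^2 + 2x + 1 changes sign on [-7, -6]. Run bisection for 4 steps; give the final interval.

g(-6.5) = 9.125 > 0, so the root lies in [-7, -6.5]
g(-6.75) = -1.109375 < 0, so the root lies in [-6.75, -6.5]
g(-6.625) = 4.208984 > 0, so the root lies in [-6.75, -6.625]
g(-6.6875) = 1.6008 > 0, so the root lies in [-6.75, -6.6875]

[-6.75, -6.6875]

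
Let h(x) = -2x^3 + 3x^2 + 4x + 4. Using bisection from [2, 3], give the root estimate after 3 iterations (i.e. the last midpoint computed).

x = 2.5 gives h = 1.5, positive; keep [2.5, 3]
x = 2.75 gives h = -3.90625, negative; keep [2.5, 2.75]
x = 2.625 gives h = -1.003906, negative; keep [2.5, 2.625]

2.625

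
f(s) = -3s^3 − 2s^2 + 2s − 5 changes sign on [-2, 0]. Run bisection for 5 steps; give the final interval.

[-1.6875, -1.625]

midpoint -1: f = -6 < 0 → [-2, -1]
midpoint -1.5: f = -2.375 < 0 → [-2, -1.5]
midpoint -1.75: f = 1.453125 > 0 → [-1.75, -1.5]
midpoint -1.625: f = -0.6582 < 0 → [-1.75, -1.625]
midpoint -1.6875: f = 0.3459 > 0 → [-1.6875, -1.625]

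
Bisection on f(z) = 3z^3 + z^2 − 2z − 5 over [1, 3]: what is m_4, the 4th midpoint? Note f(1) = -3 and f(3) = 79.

m = 2, f(m) = 19 (+); new bracket [1, 2]
m = 1.5, f(m) = 4.375 (+); new bracket [1, 1.5]
m = 1.25, f(m) = -0.078125 (−); new bracket [1.25, 1.5]
m = 1.375, f(m) = 1.9395 (+); new bracket [1.25, 1.375]

1.375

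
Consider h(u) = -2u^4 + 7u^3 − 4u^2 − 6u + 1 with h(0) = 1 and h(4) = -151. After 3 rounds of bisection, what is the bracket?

m = 2, h(m) = -3 (−); new bracket [0, 2]
m = 1, h(m) = -4 (−); new bracket [0, 1]
m = 0.5, h(m) = -2.25 (−); new bracket [0, 0.5]

[0, 0.5]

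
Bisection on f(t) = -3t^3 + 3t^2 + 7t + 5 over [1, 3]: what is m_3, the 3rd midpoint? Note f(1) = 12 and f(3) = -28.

m = 2, f(m) = 7 (+); new bracket [2, 3]
m = 2.5, f(m) = -5.625 (−); new bracket [2, 2.5]
m = 2.25, f(m) = 1.765625 (+); new bracket [2.25, 2.5]

2.25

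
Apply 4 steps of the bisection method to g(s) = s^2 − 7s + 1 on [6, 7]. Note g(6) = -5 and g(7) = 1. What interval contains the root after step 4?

s = 6.5 gives g = -2.25, negative; keep [6.5, 7]
s = 6.75 gives g = -0.6875, negative; keep [6.75, 7]
s = 6.875 gives g = 0.140625, positive; keep [6.75, 6.875]
s = 6.8125 gives g = -0.2773, negative; keep [6.8125, 6.875]

[6.8125, 6.875]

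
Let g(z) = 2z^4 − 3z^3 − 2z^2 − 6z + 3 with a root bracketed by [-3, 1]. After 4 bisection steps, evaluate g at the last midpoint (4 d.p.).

1.3359

m = -1, g(m) = 12 (+); new bracket [-1, 1]
m = 0, g(m) = 3 (+); new bracket [0, 1]
m = 0.5, g(m) = -0.75 (−); new bracket [0, 0.5]
m = 0.25, g(m) = 1.3359 (+); new bracket [0.25, 0.5]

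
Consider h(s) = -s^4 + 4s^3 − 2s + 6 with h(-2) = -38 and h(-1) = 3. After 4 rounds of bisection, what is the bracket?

s = -1.5 gives h = -9.5625, negative; keep [-1.5, -1]
s = -1.25 gives h = -1.753906, negative; keep [-1.25, -1]
s = -1.125 gives h = 0.952881, positive; keep [-1.25, -1.125]
s = -1.1875 gives h = -0.3118, negative; keep [-1.1875, -1.125]

[-1.1875, -1.125]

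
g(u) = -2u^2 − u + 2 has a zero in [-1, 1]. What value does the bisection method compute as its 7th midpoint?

midpoint 0: g = 2 > 0 → [0, 1]
midpoint 0.5: g = 1 > 0 → [0.5, 1]
midpoint 0.75: g = 0.125 > 0 → [0.75, 1]
midpoint 0.875: g = -0.4062 < 0 → [0.75, 0.875]
midpoint 0.8125: g = -0.1328 < 0 → [0.75, 0.8125]
midpoint 0.78125: g = -0.002 < 0 → [0.75, 0.78125]
midpoint 0.765625: g = 0.062 > 0 → [0.765625, 0.78125]

0.765625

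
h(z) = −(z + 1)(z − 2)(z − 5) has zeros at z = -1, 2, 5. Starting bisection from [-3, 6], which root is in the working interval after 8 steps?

z = 1.5 gives h = -4.375, negative; keep [-3, 1.5]
z = -0.75 gives h = -3.953125, negative; keep [-3, -0.75]
z = -1.875 gives h = 23.310547, positive; keep [-1.875, -0.75]
z = -1.3125 gives h = 6.5344, positive; keep [-1.3125, -0.75]
z = -1.03125 gives h = 0.5713, positive; keep [-1.03125, -0.75]
z = -0.890625 gives h = -1.8624, negative; keep [-1.03125, -0.890625]
z = -0.9609375 gives h = -0.6895, negative; keep [-1.03125, -0.9609375]
z = -0.99609375 gives h = -0.0702, negative; keep [-1.03125, -0.99609375]

-1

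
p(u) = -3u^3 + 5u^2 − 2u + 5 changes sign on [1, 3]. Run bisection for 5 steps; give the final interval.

[1.75, 1.8125]

p(2) = -3 < 0, so the root lies in [1, 2]
p(1.5) = 3.125 > 0, so the root lies in [1.5, 2]
p(1.75) = 0.734375 > 0, so the root lies in [1.75, 2]
p(1.875) = -0.9473 < 0, so the root lies in [1.75, 1.875]
p(1.8125) = -0.0623 < 0, so the root lies in [1.75, 1.8125]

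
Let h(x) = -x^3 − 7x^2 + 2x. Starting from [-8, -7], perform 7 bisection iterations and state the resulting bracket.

[-7.28125, -7.2734375]

x = -7.5 gives h = 13.125, positive; keep [-7.5, -7]
x = -7.25 gives h = -1.359375, negative; keep [-7.5, -7.25]
x = -7.375 gives h = 5.646484, positive; keep [-7.375, -7.25]
x = -7.3125 gives h = 2.0852, positive; keep [-7.3125, -7.25]
x = -7.28125 gives h = 0.3484, positive; keep [-7.28125, -7.25]
x = -7.265625 gives h = -0.5091, negative; keep [-7.28125, -7.265625]
x = -7.2734375 gives h = -0.0812, negative; keep [-7.28125, -7.2734375]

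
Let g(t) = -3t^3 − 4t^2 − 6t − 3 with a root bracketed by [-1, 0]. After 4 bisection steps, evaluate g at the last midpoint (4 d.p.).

0.2092

g(-0.5) = -0.625 < 0, so the root lies in [-1, -0.5]
g(-0.75) = 0.515625 > 0, so the root lies in [-0.75, -0.5]
g(-0.625) = -0.080078 < 0, so the root lies in [-0.75, -0.625]
g(-0.6875) = 0.2092 > 0, so the root lies in [-0.6875, -0.625]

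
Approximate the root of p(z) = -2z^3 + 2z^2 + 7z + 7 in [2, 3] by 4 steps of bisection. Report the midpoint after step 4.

p(2.5) = 5.75 > 0, so the root lies in [2.5, 3]
p(2.75) = -0.21875 < 0, so the root lies in [2.5, 2.75]
p(2.625) = 2.980469 > 0, so the root lies in [2.625, 2.75]
p(2.6875) = 1.436 > 0, so the root lies in [2.6875, 2.75]

2.6875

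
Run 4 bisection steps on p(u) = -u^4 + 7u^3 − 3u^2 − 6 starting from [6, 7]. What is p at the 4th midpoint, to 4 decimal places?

-11.5515

p(6.5) = 4.5625 > 0, so the root lies in [6.5, 7]
p(6.75) = -65.800781 < 0, so the root lies in [6.5, 6.75]
p(6.625) = -28.631104 < 0, so the root lies in [6.5, 6.625]
p(6.5625) = -11.5515 < 0, so the root lies in [6.5, 6.5625]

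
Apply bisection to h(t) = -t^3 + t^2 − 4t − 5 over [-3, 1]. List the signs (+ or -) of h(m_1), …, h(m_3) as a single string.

midpoint -1: h = 1 > 0 → [-1, 1]
midpoint 0: h = -5 < 0 → [-1, 0]
midpoint -0.5: h = -2.625 < 0 → [-1, -0.5]

+--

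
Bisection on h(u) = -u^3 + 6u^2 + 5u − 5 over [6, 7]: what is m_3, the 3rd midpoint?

6.625

m = 6.5, h(m) = 6.375 (+); new bracket [6.5, 7]
m = 6.75, h(m) = -5.421875 (−); new bracket [6.5, 6.75]
m = 6.625, h(m) = 0.693359 (+); new bracket [6.625, 6.75]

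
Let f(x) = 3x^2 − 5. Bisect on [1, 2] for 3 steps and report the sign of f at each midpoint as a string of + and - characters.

+-+

m = 1.5, f(m) = 1.75 (+); new bracket [1, 1.5]
m = 1.25, f(m) = -0.3125 (−); new bracket [1.25, 1.5]
m = 1.375, f(m) = 0.671875 (+); new bracket [1.25, 1.375]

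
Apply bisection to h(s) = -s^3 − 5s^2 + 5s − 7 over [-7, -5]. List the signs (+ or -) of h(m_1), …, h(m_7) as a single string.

-+++++-

s = -6 gives h = -1, negative; keep [-7, -6]
s = -6.5 gives h = 23.875, positive; keep [-6.5, -6]
s = -6.25 gives h = 10.578125, positive; keep [-6.25, -6]
s = -6.125 gives h = 4.5801, positive; keep [-6.125, -6]
s = -6.0625 gives h = 1.7385, positive; keep [-6.0625, -6]
s = -6.03125 gives h = 0.3565, positive; keep [-6.03125, -6]
s = -6.015625 gives h = -0.3249, negative; keep [-6.03125, -6.015625]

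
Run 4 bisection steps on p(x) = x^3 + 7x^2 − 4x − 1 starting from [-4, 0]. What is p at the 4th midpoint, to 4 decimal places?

m = -2, p(m) = 27 (+); new bracket [-2, 0]
m = -1, p(m) = 9 (+); new bracket [-1, 0]
m = -0.5, p(m) = 2.625 (+); new bracket [-0.5, 0]
m = -0.25, p(m) = 0.4219 (+); new bracket [-0.25, 0]

0.4219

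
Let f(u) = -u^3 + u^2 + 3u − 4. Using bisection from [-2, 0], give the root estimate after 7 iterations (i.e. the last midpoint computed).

-1.828125

f(-1) = -5 < 0, so the root lies in [-2, -1]
f(-1.5) = -2.875 < 0, so the root lies in [-2, -1.5]
f(-1.75) = -0.828125 < 0, so the root lies in [-2, -1.75]
f(-1.875) = 0.4824 > 0, so the root lies in [-1.875, -1.75]
f(-1.8125) = -0.198 < 0, so the root lies in [-1.875, -1.8125]
f(-1.84375) = 0.1358 > 0, so the root lies in [-1.84375, -1.8125]
f(-1.828125) = -0.0327 < 0, so the root lies in [-1.84375, -1.828125]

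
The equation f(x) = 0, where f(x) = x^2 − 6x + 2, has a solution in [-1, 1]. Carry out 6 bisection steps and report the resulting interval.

m = 0, f(m) = 2 (+); new bracket [0, 1]
m = 0.5, f(m) = -0.75 (−); new bracket [0, 0.5]
m = 0.25, f(m) = 0.5625 (+); new bracket [0.25, 0.5]
m = 0.375, f(m) = -0.1094 (−); new bracket [0.25, 0.375]
m = 0.3125, f(m) = 0.2227 (+); new bracket [0.3125, 0.375]
m = 0.34375, f(m) = 0.0557 (+); new bracket [0.34375, 0.375]

[0.34375, 0.375]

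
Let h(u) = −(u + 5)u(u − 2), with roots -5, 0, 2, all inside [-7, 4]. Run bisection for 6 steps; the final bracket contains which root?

-5

h(-1.5) = -18.375 < 0, so the root lies in [-7, -1.5]
h(-4.25) = -19.921875 < 0, so the root lies in [-7, -4.25]
h(-5.625) = 26.806641 > 0, so the root lies in [-5.625, -4.25]
h(-4.9375) = -2.1409 < 0, so the root lies in [-5.625, -4.9375]
h(-5.28125) = 10.8152 > 0, so the root lies in [-5.28125, -4.9375]
h(-5.109375) = 3.973 > 0, so the root lies in [-5.109375, -4.9375]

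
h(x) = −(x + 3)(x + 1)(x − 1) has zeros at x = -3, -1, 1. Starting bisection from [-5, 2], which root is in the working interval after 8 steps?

m = -1.5, h(m) = -1.875 (−); new bracket [-5, -1.5]
m = -3.25, h(m) = 2.390625 (+); new bracket [-3.25, -1.5]
m = -2.375, h(m) = -2.900391 (−); new bracket [-3.25, -2.375]
m = -2.8125, h(m) = -1.2957 (−); new bracket [-3.25, -2.8125]
m = -3.03125, h(m) = 0.2559 (+); new bracket [-3.03125, -2.8125]
m = -2.921875, h(m) = -0.5889 (−); new bracket [-3.03125, -2.921875]
m = -2.9765625, h(m) = -0.1842 (−); new bracket [-3.03125, -2.9765625]
m = -3.00390625, h(m) = 0.0313 (+); new bracket [-3.00390625, -2.9765625]

-3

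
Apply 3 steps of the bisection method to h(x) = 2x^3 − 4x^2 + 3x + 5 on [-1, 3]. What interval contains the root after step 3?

h(1) = 6 > 0, so the root lies in [-1, 1]
h(0) = 5 > 0, so the root lies in [-1, 0]
h(-0.5) = 2.25 > 0, so the root lies in [-1, -0.5]

[-1, -0.5]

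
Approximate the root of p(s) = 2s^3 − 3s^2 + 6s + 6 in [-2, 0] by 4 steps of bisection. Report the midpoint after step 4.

midpoint -1: p = -5 < 0 → [-1, 0]
midpoint -0.5: p = 2 > 0 → [-1, -0.5]
midpoint -0.75: p = -1.03125 < 0 → [-0.75, -0.5]
midpoint -0.625: p = 0.5898 > 0 → [-0.75, -0.625]

-0.625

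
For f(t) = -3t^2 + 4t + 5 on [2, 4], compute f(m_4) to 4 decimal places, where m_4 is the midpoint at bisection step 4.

-0.0469

midpoint 3: f = -10 < 0 → [2, 3]
midpoint 2.5: f = -3.75 < 0 → [2, 2.5]
midpoint 2.25: f = -1.1875 < 0 → [2, 2.25]
midpoint 2.125: f = -0.0469 < 0 → [2, 2.125]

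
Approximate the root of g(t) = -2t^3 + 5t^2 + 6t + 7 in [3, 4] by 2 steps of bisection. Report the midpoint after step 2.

3.75

m = 3.5, g(m) = 3.5 (+); new bracket [3.5, 4]
m = 3.75, g(m) = -5.65625 (−); new bracket [3.5, 3.75]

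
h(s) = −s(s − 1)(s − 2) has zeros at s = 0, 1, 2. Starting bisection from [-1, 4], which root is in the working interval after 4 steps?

2

midpoint 1.5: h = 0.375 > 0 → [1.5, 4]
midpoint 2.75: h = -3.609375 < 0 → [1.5, 2.75]
midpoint 2.125: h = -0.298828 < 0 → [1.5, 2.125]
midpoint 1.8125: h = 0.2761 > 0 → [1.8125, 2.125]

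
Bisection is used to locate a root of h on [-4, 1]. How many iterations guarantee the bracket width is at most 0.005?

10

Width after n steps is 5/2^n. Need 2^n ≥ 5/0.005 = 1000.
2^9 = 512 < 1000 ≤ 2^10 = 1024, so n = 10.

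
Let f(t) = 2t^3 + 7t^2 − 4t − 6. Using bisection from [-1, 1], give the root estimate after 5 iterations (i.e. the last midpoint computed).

midpoint 0: f = -6 < 0 → [-1, 0]
midpoint -0.5: f = -2.5 < 0 → [-1, -0.5]
midpoint -0.75: f = 0.09375 > 0 → [-0.75, -0.5]
midpoint -0.625: f = -1.2539 < 0 → [-0.75, -0.625]
midpoint -0.6875: f = -0.5913 < 0 → [-0.75, -0.6875]

-0.6875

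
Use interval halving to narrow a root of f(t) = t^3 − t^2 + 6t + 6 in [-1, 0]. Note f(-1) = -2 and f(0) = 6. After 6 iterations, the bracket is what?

t = -0.5 gives f = 2.625, positive; keep [-1, -0.5]
t = -0.75 gives f = 0.515625, positive; keep [-1, -0.75]
t = -0.875 gives f = -0.685547, negative; keep [-0.875, -0.75]
t = -0.8125 gives f = -0.0715, negative; keep [-0.8125, -0.75]
t = -0.78125 gives f = 0.2253, positive; keep [-0.8125, -0.78125]
t = -0.796875 gives f = 0.0777, positive; keep [-0.8125, -0.796875]

[-0.8125, -0.796875]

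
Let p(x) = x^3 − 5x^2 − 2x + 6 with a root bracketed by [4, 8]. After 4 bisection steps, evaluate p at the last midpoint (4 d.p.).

2.3906

midpoint 6: p = 30 > 0 → [4, 6]
midpoint 5: p = -4 < 0 → [5, 6]
midpoint 5.5: p = 10.125 > 0 → [5, 5.5]
midpoint 5.25: p = 2.3906 > 0 → [5, 5.25]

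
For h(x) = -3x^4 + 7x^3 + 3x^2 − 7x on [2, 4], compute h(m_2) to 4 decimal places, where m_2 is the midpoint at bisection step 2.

midpoint 3: h = -48 < 0 → [2, 3]
midpoint 2.5: h = -6.5625 < 0 → [2, 2.5]

-6.5625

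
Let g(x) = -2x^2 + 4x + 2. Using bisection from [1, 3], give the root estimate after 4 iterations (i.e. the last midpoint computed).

2.375

m = 2, g(m) = 2 (+); new bracket [2, 3]
m = 2.5, g(m) = -0.5 (−); new bracket [2, 2.5]
m = 2.25, g(m) = 0.875 (+); new bracket [2.25, 2.5]
m = 2.375, g(m) = 0.2188 (+); new bracket [2.375, 2.5]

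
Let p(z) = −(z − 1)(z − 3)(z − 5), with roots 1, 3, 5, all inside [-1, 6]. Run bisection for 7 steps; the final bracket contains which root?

1

m = 2.5, p(m) = -1.875 (−); new bracket [-1, 2.5]
m = 0.75, p(m) = 2.390625 (+); new bracket [0.75, 2.5]
m = 1.625, p(m) = -2.900391 (−); new bracket [0.75, 1.625]
m = 1.1875, p(m) = -1.2957 (−); new bracket [0.75, 1.1875]
m = 0.96875, p(m) = 0.2559 (+); new bracket [0.96875, 1.1875]
m = 1.078125, p(m) = -0.5889 (−); new bracket [0.96875, 1.078125]
m = 1.0234375, p(m) = -0.1842 (−); new bracket [0.96875, 1.0234375]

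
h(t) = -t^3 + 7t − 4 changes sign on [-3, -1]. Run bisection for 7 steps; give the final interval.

midpoint -2: h = -10 < 0 → [-3, -2]
midpoint -2.5: h = -5.875 < 0 → [-3, -2.5]
midpoint -2.75: h = -2.453125 < 0 → [-3, -2.75]
midpoint -2.875: h = -0.3613 < 0 → [-3, -2.875]
midpoint -2.9375: h = 0.7849 > 0 → [-2.9375, -2.875]
midpoint -2.90625: h = 0.2033 > 0 → [-2.90625, -2.875]
midpoint -2.890625: h = -0.0811 < 0 → [-2.90625, -2.890625]

[-2.90625, -2.890625]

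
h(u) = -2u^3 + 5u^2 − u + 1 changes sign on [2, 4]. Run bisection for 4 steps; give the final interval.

[2.375, 2.5]

m = 3, h(m) = -11 (−); new bracket [2, 3]
m = 2.5, h(m) = -1.5 (−); new bracket [2, 2.5]
m = 2.25, h(m) = 1.28125 (+); new bracket [2.25, 2.5]
m = 2.375, h(m) = 0.0352 (+); new bracket [2.375, 2.5]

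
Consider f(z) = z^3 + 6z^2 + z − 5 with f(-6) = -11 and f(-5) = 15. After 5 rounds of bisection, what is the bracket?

[-5.6875, -5.65625]

m = -5.5, f(m) = 4.625 (+); new bracket [-6, -5.5]
m = -5.75, f(m) = -2.484375 (−); new bracket [-5.75, -5.5]
m = -5.625, f(m) = 1.240234 (+); new bracket [-5.75, -5.625]
m = -5.6875, f(m) = -0.5789 (−); new bracket [-5.6875, -5.625]
m = -5.65625, f(m) = 0.3414 (+); new bracket [-5.6875, -5.65625]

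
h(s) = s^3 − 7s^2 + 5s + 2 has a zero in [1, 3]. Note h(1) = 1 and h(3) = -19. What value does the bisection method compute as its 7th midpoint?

s = 2 gives h = -8, negative; keep [1, 2]
s = 1.5 gives h = -2.875, negative; keep [1, 1.5]
s = 1.25 gives h = -0.734375, negative; keep [1, 1.25]
s = 1.125 gives h = 0.1895, positive; keep [1.125, 1.25]
s = 1.1875 gives h = -0.259, negative; keep [1.125, 1.1875]
s = 1.15625 gives h = -0.0313, negative; keep [1.125, 1.15625]
s = 1.140625 gives h = 0.0799, positive; keep [1.140625, 1.15625]

1.140625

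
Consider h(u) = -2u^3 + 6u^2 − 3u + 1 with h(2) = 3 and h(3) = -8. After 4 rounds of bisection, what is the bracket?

m = 2.5, h(m) = -0.25 (−); new bracket [2, 2.5]
m = 2.25, h(m) = 1.84375 (+); new bracket [2.25, 2.5]
m = 2.375, h(m) = 0.925781 (+); new bracket [2.375, 2.5]
m = 2.4375, h(m) = 0.3716 (+); new bracket [2.4375, 2.5]

[2.4375, 2.5]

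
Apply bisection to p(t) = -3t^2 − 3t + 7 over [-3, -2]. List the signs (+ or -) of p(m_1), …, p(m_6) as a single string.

m = -2.5, p(m) = -4.25 (−); new bracket [-2.5, -2]
m = -2.25, p(m) = -1.4375 (−); new bracket [-2.25, -2]
m = -2.125, p(m) = -0.171875 (−); new bracket [-2.125, -2]
m = -2.0625, p(m) = 0.4258 (+); new bracket [-2.125, -2.0625]
m = -2.09375, p(m) = 0.1299 (+); new bracket [-2.125, -2.09375]
m = -2.109375, p(m) = -0.0203 (−); new bracket [-2.109375, -2.09375]

---++-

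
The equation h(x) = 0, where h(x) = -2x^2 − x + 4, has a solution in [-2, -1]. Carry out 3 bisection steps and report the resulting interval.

[-1.75, -1.625]

x = -1.5 gives h = 1, positive; keep [-2, -1.5]
x = -1.75 gives h = -0.375, negative; keep [-1.75, -1.5]
x = -1.625 gives h = 0.34375, positive; keep [-1.75, -1.625]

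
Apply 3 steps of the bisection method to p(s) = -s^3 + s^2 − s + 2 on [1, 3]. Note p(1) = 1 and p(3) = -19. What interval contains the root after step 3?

m = 2, p(m) = -4 (−); new bracket [1, 2]
m = 1.5, p(m) = -0.625 (−); new bracket [1, 1.5]
m = 1.25, p(m) = 0.359375 (+); new bracket [1.25, 1.5]

[1.25, 1.5]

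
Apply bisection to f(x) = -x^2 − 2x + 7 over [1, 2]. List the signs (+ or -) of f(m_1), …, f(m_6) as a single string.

m = 1.5, f(m) = 1.75 (+); new bracket [1.5, 2]
m = 1.75, f(m) = 0.4375 (+); new bracket [1.75, 2]
m = 1.875, f(m) = -0.265625 (−); new bracket [1.75, 1.875]
m = 1.8125, f(m) = 0.0898 (+); new bracket [1.8125, 1.875]
m = 1.84375, f(m) = -0.0869 (−); new bracket [1.8125, 1.84375]
m = 1.828125, f(m) = 0.0017 (+); new bracket [1.828125, 1.84375]

++-+-+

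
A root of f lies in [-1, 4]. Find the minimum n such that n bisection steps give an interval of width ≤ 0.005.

Width after n steps is 5/2^n. Need 2^n ≥ 5/0.005 = 1000.
2^9 = 512 < 1000 ≤ 2^10 = 1024, so n = 10.

10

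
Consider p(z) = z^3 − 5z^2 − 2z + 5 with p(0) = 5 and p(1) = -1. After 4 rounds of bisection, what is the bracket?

z = 0.5 gives p = 2.875, positive; keep [0.5, 1]
z = 0.75 gives p = 1.109375, positive; keep [0.75, 1]
z = 0.875 gives p = 0.091797, positive; keep [0.875, 1]
z = 0.9375 gives p = -0.4456, negative; keep [0.875, 0.9375]

[0.875, 0.9375]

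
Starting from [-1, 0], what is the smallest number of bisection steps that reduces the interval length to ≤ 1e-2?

7

Width after n steps is 1/2^n. Need 2^n ≥ 1/1e-2 = 100.
2^6 = 64 < 100 ≤ 2^7 = 128, so n = 7.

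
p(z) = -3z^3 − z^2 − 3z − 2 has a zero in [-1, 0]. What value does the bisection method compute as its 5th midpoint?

-0.59375

p(-0.5) = -0.375 < 0, so the root lies in [-1, -0.5]
p(-0.75) = 0.953125 > 0, so the root lies in [-0.75, -0.5]
p(-0.625) = 0.216797 > 0, so the root lies in [-0.625, -0.5]
p(-0.5625) = -0.095 < 0, so the root lies in [-0.625, -0.5625]
p(-0.59375) = 0.0567 > 0, so the root lies in [-0.59375, -0.5625]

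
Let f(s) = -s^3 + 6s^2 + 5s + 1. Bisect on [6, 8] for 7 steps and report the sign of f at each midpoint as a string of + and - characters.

m = 7, f(m) = -13 (−); new bracket [6, 7]
m = 6.5, f(m) = 12.375 (+); new bracket [6.5, 7]
m = 6.75, f(m) = 0.578125 (+); new bracket [6.75, 7]
m = 6.875, f(m) = -5.9824 (−); new bracket [6.75, 6.875]
m = 6.8125, f(m) = -2.6458 (−); new bracket [6.75, 6.8125]
m = 6.78125, f(m) = -1.0198 (−); new bracket [6.75, 6.78125]
m = 6.765625, f(m) = -0.2174 (−); new bracket [6.75, 6.765625]

-++----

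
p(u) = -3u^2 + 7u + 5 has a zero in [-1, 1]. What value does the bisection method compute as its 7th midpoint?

m = 0, p(m) = 5 (+); new bracket [-1, 0]
m = -0.5, p(m) = 0.75 (+); new bracket [-1, -0.5]
m = -0.75, p(m) = -1.9375 (−); new bracket [-0.75, -0.5]
m = -0.625, p(m) = -0.5469 (−); new bracket [-0.625, -0.5]
m = -0.5625, p(m) = 0.1133 (+); new bracket [-0.625, -0.5625]
m = -0.59375, p(m) = -0.2139 (−); new bracket [-0.59375, -0.5625]
m = -0.578125, p(m) = -0.0496 (−); new bracket [-0.578125, -0.5625]

-0.578125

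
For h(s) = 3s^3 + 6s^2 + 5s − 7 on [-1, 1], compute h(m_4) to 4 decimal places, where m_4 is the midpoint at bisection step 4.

m = 0, h(m) = -7 (−); new bracket [0, 1]
m = 0.5, h(m) = -2.625 (−); new bracket [0.5, 1]
m = 0.75, h(m) = 1.390625 (+); new bracket [0.5, 0.75]
m = 0.625, h(m) = -0.7988 (−); new bracket [0.625, 0.75]

-0.7988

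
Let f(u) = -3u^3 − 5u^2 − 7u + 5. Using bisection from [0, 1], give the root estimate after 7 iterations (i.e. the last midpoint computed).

midpoint 0.5: f = -0.125 < 0 → [0, 0.5]
midpoint 0.25: f = 2.890625 > 0 → [0.25, 0.5]
midpoint 0.375: f = 1.513672 > 0 → [0.375, 0.5]
midpoint 0.4375: f = 0.7292 > 0 → [0.4375, 0.5]
midpoint 0.46875: f = 0.3111 > 0 → [0.46875, 0.5]
midpoint 0.484375: f = 0.0953 > 0 → [0.484375, 0.5]
midpoint 0.4921875: f = -0.0143 < 0 → [0.484375, 0.4921875]

0.4921875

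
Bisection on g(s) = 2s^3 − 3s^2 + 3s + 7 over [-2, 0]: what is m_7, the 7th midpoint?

m = -1, g(m) = -1 (−); new bracket [-1, 0]
m = -0.5, g(m) = 4.5 (+); new bracket [-1, -0.5]
m = -0.75, g(m) = 2.21875 (+); new bracket [-1, -0.75]
m = -0.875, g(m) = 0.7383 (+); new bracket [-1, -0.875]
m = -0.9375, g(m) = -0.0972 (−); new bracket [-0.9375, -0.875]
m = -0.90625, g(m) = 0.3288 (+); new bracket [-0.9375, -0.90625]
m = -0.921875, g(m) = 0.1179 (+); new bracket [-0.9375, -0.921875]

-0.921875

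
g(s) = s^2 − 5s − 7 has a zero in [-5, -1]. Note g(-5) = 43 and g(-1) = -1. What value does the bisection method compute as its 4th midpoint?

-1.25

midpoint -3: g = 17 > 0 → [-3, -1]
midpoint -2: g = 7 > 0 → [-2, -1]
midpoint -1.5: g = 2.75 > 0 → [-1.5, -1]
midpoint -1.25: g = 0.8125 > 0 → [-1.25, -1]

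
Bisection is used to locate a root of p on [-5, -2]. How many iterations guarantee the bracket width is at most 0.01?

9

Width after n steps is 3/2^n. Need 2^n ≥ 3/0.01 = 300.
2^8 = 256 < 300 ≤ 2^9 = 512, so n = 9.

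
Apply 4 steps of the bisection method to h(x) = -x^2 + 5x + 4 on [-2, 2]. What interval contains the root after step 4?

midpoint 0: h = 4 > 0 → [-2, 0]
midpoint -1: h = -2 < 0 → [-1, 0]
midpoint -0.5: h = 1.25 > 0 → [-1, -0.5]
midpoint -0.75: h = -0.3125 < 0 → [-0.75, -0.5]

[-0.75, -0.5]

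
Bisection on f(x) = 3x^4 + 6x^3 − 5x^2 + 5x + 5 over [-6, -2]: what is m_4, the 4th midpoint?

m = -4, f(m) = 289 (+); new bracket [-4, -2]
m = -3, f(m) = 26 (+); new bracket [-3, -2]
m = -2.5, f(m) = -15.3125 (−); new bracket [-3, -2.5]
m = -2.75, f(m) = 0.2305 (+); new bracket [-2.75, -2.5]

-2.75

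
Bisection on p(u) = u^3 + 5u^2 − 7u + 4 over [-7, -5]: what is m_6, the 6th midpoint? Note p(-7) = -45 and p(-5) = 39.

m = -6, p(m) = 10 (+); new bracket [-7, -6]
m = -6.5, p(m) = -13.875 (−); new bracket [-6.5, -6]
m = -6.25, p(m) = -1.078125 (−); new bracket [-6.25, -6]
m = -6.125, p(m) = 4.6699 (+); new bracket [-6.25, -6.125]
m = -6.1875, p(m) = 1.8489 (+); new bracket [-6.25, -6.1875]
m = -6.21875, p(m) = 0.3987 (+); new bracket [-6.25, -6.21875]

-6.21875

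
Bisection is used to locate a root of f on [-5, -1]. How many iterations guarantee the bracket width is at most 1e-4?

16

Width after n steps is 4/2^n. Need 2^n ≥ 4/1e-4 = 40000.
2^15 = 32768 < 40000 ≤ 2^16 = 65536, so n = 16.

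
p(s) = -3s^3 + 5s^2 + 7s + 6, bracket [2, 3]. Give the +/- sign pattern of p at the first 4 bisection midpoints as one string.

++--

p(2.5) = 7.875 > 0, so the root lies in [2.5, 3]
p(2.75) = 0.671875 > 0, so the root lies in [2.75, 3]
p(2.875) = -3.837891 < 0, so the root lies in [2.75, 2.875]
p(2.8125) = -1.5037 < 0, so the root lies in [2.75, 2.8125]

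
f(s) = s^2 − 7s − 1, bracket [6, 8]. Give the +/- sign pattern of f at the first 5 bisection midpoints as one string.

midpoint 7: f = -1 < 0 → [7, 8]
midpoint 7.5: f = 2.75 > 0 → [7, 7.5]
midpoint 7.25: f = 0.8125 > 0 → [7, 7.25]
midpoint 7.125: f = -0.1094 < 0 → [7.125, 7.25]
midpoint 7.1875: f = 0.3477 > 0 → [7.125, 7.1875]

-++-+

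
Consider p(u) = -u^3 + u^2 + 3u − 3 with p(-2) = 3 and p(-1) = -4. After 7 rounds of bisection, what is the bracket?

u = -1.5 gives p = -1.875, negative; keep [-2, -1.5]
u = -1.75 gives p = 0.171875, positive; keep [-1.75, -1.5]
u = -1.625 gives p = -0.943359, negative; keep [-1.75, -1.625]
u = -1.6875 gives p = -0.4094, negative; keep [-1.75, -1.6875]
u = -1.71875 gives p = -0.1248, negative; keep [-1.75, -1.71875]
u = -1.734375 gives p = 0.022, positive; keep [-1.734375, -1.71875]
u = -1.7265625 gives p = -0.0518, negative; keep [-1.734375, -1.7265625]

[-1.734375, -1.7265625]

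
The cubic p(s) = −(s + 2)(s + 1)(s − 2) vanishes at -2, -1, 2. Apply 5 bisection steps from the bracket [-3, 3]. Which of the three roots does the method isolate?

p(0) = 4 > 0, so the root lies in [0, 3]
p(1.5) = 4.375 > 0, so the root lies in [1.5, 3]
p(2.25) = -3.453125 < 0, so the root lies in [1.5, 2.25]
p(1.875) = 1.3926 > 0, so the root lies in [1.875, 2.25]
p(2.0625) = -0.7776 < 0, so the root lies in [1.875, 2.0625]

2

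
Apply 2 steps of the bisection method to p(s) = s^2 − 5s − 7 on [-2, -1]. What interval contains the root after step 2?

m = -1.5, p(m) = 2.75 (+); new bracket [-1.5, -1]
m = -1.25, p(m) = 0.8125 (+); new bracket [-1.25, -1]

[-1.25, -1]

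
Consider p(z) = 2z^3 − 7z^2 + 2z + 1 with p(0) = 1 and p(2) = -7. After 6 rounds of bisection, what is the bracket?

[0.625, 0.65625]

p(1) = -2 < 0, so the root lies in [0, 1]
p(0.5) = 0.5 > 0, so the root lies in [0.5, 1]
p(0.75) = -0.59375 < 0, so the root lies in [0.5, 0.75]
p(0.625) = 0.0039 > 0, so the root lies in [0.625, 0.75]
p(0.6875) = -0.2837 < 0, so the root lies in [0.625, 0.6875]
p(0.65625) = -0.1369 < 0, so the root lies in [0.625, 0.65625]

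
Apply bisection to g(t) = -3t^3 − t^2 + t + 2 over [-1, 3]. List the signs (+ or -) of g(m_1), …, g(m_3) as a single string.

-++

m = 1, g(m) = -1 (−); new bracket [-1, 1]
m = 0, g(m) = 2 (+); new bracket [0, 1]
m = 0.5, g(m) = 1.875 (+); new bracket [0.5, 1]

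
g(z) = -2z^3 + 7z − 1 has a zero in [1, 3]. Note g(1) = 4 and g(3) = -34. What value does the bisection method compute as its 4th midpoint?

g(2) = -3 < 0, so the root lies in [1, 2]
g(1.5) = 2.75 > 0, so the root lies in [1.5, 2]
g(1.75) = 0.53125 > 0, so the root lies in [1.75, 2]
g(1.875) = -1.0586 < 0, so the root lies in [1.75, 1.875]

1.875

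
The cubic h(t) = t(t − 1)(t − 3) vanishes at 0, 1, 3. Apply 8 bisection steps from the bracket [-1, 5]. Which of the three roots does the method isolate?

3

m = 2, h(m) = -2 (−); new bracket [2, 5]
m = 3.5, h(m) = 4.375 (+); new bracket [2, 3.5]
m = 2.75, h(m) = -1.203125 (−); new bracket [2.75, 3.5]
m = 3.125, h(m) = 0.8301 (+); new bracket [2.75, 3.125]
m = 2.9375, h(m) = -0.3557 (−); new bracket [2.9375, 3.125]
m = 3.03125, h(m) = 0.1924 (+); new bracket [2.9375, 3.03125]
m = 2.984375, h(m) = -0.0925 (−); new bracket [2.984375, 3.03125]
m = 3.0078125, h(m) = 0.0472 (+); new bracket [2.984375, 3.0078125]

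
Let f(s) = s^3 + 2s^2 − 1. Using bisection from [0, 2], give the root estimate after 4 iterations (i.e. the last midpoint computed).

0.625

f(1) = 2 > 0, so the root lies in [0, 1]
f(0.5) = -0.375 < 0, so the root lies in [0.5, 1]
f(0.75) = 0.546875 > 0, so the root lies in [0.5, 0.75]
f(0.625) = 0.0254 > 0, so the root lies in [0.5, 0.625]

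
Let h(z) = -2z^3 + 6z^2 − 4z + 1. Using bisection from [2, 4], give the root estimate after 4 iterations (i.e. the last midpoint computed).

2.125

midpoint 3: h = -11 < 0 → [2, 3]
midpoint 2.5: h = -2.75 < 0 → [2, 2.5]
midpoint 2.25: h = -0.40625 < 0 → [2, 2.25]
midpoint 2.125: h = 0.4023 > 0 → [2.125, 2.25]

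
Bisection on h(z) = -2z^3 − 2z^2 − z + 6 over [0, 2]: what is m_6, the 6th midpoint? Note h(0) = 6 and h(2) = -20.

1.09375

m = 1, h(m) = 1 (+); new bracket [1, 2]
m = 1.5, h(m) = -6.75 (−); new bracket [1, 1.5]
m = 1.25, h(m) = -2.28125 (−); new bracket [1, 1.25]
m = 1.125, h(m) = -0.5039 (−); new bracket [1, 1.125]
m = 1.0625, h(m) = 0.2808 (+); new bracket [1.0625, 1.125]
m = 1.09375, h(m) = -0.1032 (−); new bracket [1.0625, 1.09375]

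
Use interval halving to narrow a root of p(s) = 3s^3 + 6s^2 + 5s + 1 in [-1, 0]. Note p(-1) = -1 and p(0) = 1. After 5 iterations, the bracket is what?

[-0.3125, -0.28125]

m = -0.5, p(m) = -0.375 (−); new bracket [-0.5, 0]
m = -0.25, p(m) = 0.078125 (+); new bracket [-0.5, -0.25]
m = -0.375, p(m) = -0.189453 (−); new bracket [-0.375, -0.25]
m = -0.3125, p(m) = -0.0681 (−); new bracket [-0.3125, -0.25]
m = -0.28125, p(m) = 0.0016 (+); new bracket [-0.3125, -0.28125]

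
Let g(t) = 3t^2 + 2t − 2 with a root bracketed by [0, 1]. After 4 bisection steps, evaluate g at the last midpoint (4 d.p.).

0.0742

g(0.5) = -0.25 < 0, so the root lies in [0.5, 1]
g(0.75) = 1.1875 > 0, so the root lies in [0.5, 0.75]
g(0.625) = 0.421875 > 0, so the root lies in [0.5, 0.625]
g(0.5625) = 0.0742 > 0, so the root lies in [0.5, 0.5625]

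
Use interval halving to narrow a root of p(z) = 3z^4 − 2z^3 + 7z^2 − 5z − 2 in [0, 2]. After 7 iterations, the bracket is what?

[0.921875, 0.9375]

p(1) = 1 > 0, so the root lies in [0, 1]
p(0.5) = -2.8125 < 0, so the root lies in [0.5, 1]
p(0.75) = -1.707031 < 0, so the root lies in [0.75, 1]
p(0.875) = -0.5969 < 0, so the root lies in [0.875, 1]
p(0.9375) = 0.1343 > 0, so the root lies in [0.875, 0.9375]
p(0.90625) = -0.2473 < 0, so the root lies in [0.90625, 0.9375]
p(0.921875) = -0.0606 < 0, so the root lies in [0.921875, 0.9375]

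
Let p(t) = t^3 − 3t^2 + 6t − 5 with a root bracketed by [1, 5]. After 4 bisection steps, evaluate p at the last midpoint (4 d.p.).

-0.2344

p(3) = 13 > 0, so the root lies in [1, 3]
p(2) = 3 > 0, so the root lies in [1, 2]
p(1.5) = 0.625 > 0, so the root lies in [1, 1.5]
p(1.25) = -0.2344 < 0, so the root lies in [1.25, 1.5]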